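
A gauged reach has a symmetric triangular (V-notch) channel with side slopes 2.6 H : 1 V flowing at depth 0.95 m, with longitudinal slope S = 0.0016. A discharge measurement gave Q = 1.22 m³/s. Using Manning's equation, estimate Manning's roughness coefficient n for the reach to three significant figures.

0.0447

A = z·y² = 2.6×0.95² = 2.347 m²
P = 2y√(1+z²) = 2×0.95×√(1+2.6²) = 5.293 m
R = A/P = 2.347/5.293 = 0.4433 m
n = (1/Q)·A·R^(2/3)·S^(1/2) = (1/1.22) × 2.347 × 0.5814 × 0.04000 = 0.04473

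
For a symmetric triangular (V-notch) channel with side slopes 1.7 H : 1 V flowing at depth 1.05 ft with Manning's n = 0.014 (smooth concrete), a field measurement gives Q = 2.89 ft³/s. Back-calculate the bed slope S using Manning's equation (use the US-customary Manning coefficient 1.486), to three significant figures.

A = z·y² = 1.7×1.05² = 1.874 ft²
P = 2y√(1+z²) = 2×1.05×√(1+1.7²) = 4.142 ft
R = A/P = 1.874/4.142 = 0.4525 ft
S = (Q·n / (1.486·A·R^(2/3)))² = (2.89×0.014 / (1.486×1.874×0.5894))² = 0.0006075

0.000607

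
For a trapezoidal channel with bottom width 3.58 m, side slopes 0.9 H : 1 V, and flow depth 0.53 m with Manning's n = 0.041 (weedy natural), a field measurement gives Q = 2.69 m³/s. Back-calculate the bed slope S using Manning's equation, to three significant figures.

0.00812

A = (b + z·y)·y = (3.58 + 0.9×0.53)×0.53 = 2.150 m²
P = b + 2y√(1+z²) = 3.58 + 2×0.53×√(1+0.9²) = 5.006 m
R = A/P = 2.150/5.006 = 0.4295 m
S = (Q·n / (1·A·R^(2/3)))² = (2.69×0.041 / (1×2.150×0.5693))² = 0.008118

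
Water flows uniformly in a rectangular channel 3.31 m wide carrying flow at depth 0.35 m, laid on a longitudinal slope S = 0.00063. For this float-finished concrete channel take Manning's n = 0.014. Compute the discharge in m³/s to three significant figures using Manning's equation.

A = b·y = 3.31 × 0.35 = 1.159 m²
P = b + 2y = 3.31 + 2×0.35 = 4.010 m
R = A/P = 1.159/4.010 = 0.2889 m
Q = (1/n)·A·R^(2/3)·S^(1/2) = (1/0.014) × 1.159 × 0.2889^(2/3) × 0.00063^(1/2) = 0.9077 m³/s

0.908 m³/s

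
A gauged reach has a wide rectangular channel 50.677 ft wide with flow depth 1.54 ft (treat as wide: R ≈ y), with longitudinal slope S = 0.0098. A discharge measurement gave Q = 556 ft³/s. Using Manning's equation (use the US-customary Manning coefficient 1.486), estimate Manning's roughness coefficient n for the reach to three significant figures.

0.0275

A = b·y = 50.677 × 1.54 = 78.04 ft²
Wide channel: R ≈ y = 1.54 ft
n = (1.486/Q)·A·R^(2/3)·S^(1/2) = (1.486/556) × 78.04 × 1.334 × 0.09899 = 0.02754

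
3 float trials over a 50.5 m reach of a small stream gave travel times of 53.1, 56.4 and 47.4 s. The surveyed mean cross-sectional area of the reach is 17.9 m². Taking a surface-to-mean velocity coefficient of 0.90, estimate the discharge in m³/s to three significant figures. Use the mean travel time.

t̄ = (53.1 + 56.4 + 47.4) / 3 = 52.3 s
v_surface = L / t̄ = 50.5 / 52.3 = 0.9656 m/s
v_mean = 0.90 × 0.9656 = 0.8690 m/s
Q = A × v_mean = 17.9 × 0.8690 = 15.56 m³/s

15.6 m³/s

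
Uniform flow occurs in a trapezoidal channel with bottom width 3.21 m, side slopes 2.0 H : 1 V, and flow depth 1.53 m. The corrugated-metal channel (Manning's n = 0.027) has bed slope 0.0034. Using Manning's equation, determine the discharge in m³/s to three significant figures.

20.1 m³/s

A = (b + z·y)·y = (3.21 + 2.0×1.53)×1.53 = 9.593 m²
P = b + 2y√(1+z²) = 3.21 + 2×1.53×√(1+2.0²) = 10.05 m
R = A/P = 9.593/10.05 = 0.9543 m
Q = (1/n)·A·R^(2/3)·S^(1/2) = (1/0.027) × 9.593 × 0.9543^(2/3) × 0.0034^(1/2) = 20.08 m³/s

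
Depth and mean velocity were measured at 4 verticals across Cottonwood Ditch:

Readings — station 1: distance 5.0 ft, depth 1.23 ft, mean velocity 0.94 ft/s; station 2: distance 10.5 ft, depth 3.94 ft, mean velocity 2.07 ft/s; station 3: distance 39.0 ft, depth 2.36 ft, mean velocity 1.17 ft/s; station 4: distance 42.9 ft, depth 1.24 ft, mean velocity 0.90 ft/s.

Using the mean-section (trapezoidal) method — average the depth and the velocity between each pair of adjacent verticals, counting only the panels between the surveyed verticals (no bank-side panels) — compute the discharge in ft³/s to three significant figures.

174 ft³/s

Panel 1-2: Δb = 5.5 ft, d̄ = (1.23+3.94)/2 = 2.585, v̄ = (0.94+2.07)/2 = 1.505 → q = 5.5×2.585×1.505 = 21.40 ft³/s
Panel 2-3: Δb = 28.5 ft, d̄ = (3.94+2.36)/2 = 3.15, v̄ = (2.07+1.17)/2 = 1.62 → q = 28.5×3.15×1.62 = 145.4 ft³/s
Panel 3-4: Δb = 3.9 ft, d̄ = (2.36+1.24)/2 = 1.8, v̄ = (1.17+0.90)/2 = 1.035 → q = 3.9×1.8×1.035 = 7.266 ft³/s
Q = Σ q = 174.1 ft³/s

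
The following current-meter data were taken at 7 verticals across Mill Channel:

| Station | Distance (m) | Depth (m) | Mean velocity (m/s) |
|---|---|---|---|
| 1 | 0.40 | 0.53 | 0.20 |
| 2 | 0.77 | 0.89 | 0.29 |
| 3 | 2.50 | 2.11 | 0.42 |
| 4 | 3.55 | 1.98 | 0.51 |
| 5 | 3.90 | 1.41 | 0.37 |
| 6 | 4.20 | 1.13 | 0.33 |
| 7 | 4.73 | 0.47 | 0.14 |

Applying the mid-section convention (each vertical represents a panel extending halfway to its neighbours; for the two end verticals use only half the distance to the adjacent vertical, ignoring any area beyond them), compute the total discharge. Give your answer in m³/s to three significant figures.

2.57 m³/s

w_1 = (0.77 − 0.40)/2 = 0.185 m; q_1 = 0.20 × 0.53 × 0.185 = 0.01961 m³/s
w_2 = (2.50 − 0.40)/2 = 1.05 m; q_2 = 0.29 × 0.89 × 1.05 = 0.2710 m³/s
w_3 = (3.55 − 0.77)/2 = 1.39 m; q_3 = 0.42 × 2.11 × 1.39 = 1.232 m³/s
w_4 = (3.90 − 2.50)/2 = 0.7 m; q_4 = 0.51 × 1.98 × 0.7 = 0.7069 m³/s
w_5 = (4.20 − 3.55)/2 = 0.325 m; q_5 = 0.37 × 1.41 × 0.325 = 0.1696 m³/s
w_6 = (4.73 − 3.90)/2 = 0.415 m; q_6 = 0.33 × 1.13 × 0.415 = 0.1548 m³/s
w_7 = (4.73 − 4.20)/2 = 0.265 m; q_7 = 0.14 × 0.47 × 0.265 = 0.01744 m³/s
Q = Σ qᵢ = 2.571 m³/s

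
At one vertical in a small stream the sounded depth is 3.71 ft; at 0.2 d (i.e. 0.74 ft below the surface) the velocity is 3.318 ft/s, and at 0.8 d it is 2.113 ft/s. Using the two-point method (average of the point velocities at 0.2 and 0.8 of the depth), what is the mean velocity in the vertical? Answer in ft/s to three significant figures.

2.72 ft/s

v̄ = (3.318 + 2.113) / 2 = 2.716 ft/s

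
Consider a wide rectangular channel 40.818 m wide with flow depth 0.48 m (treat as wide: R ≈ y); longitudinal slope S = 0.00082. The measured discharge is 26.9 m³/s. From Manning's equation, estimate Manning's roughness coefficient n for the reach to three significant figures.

0.0128

A = b·y = 40.818 × 0.48 = 19.59 m²
Wide channel: R ≈ y = 0.48 m
n = (1/Q)·A·R^(2/3)·S^(1/2) = (1/26.9) × 19.59 × 0.6130 × 0.02864 = 0.01279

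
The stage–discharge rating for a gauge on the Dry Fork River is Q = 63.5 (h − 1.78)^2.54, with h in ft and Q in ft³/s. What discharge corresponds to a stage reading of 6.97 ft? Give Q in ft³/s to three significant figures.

4160 ft³/s

Q = 63.5 × (6.97 − 1.78)^2.54 = 63.5 × 5.19^2.54 = 4162 ft³/s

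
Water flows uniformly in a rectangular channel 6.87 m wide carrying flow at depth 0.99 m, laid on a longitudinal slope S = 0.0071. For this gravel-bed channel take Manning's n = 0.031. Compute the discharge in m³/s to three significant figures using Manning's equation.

A = b·y = 6.87 × 0.99 = 6.801 m²
P = b + 2y = 6.87 + 2×0.99 = 8.850 m
R = A/P = 6.801/8.850 = 0.7685 m
Q = (1/n)·A·R^(2/3)·S^(1/2) = (1/0.031) × 6.801 × 0.7685^(2/3) × 0.0071^(1/2) = 15.51 m³/s

15.5 m³/s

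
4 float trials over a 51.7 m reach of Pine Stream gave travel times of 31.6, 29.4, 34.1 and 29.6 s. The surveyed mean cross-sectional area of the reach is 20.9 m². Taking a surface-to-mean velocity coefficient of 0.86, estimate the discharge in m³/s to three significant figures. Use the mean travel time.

t̄ = (31.6 + 29.4 + 34.1 + 29.6) / 4 = 31.175 s
v_surface = L / t̄ = 51.7 / 31.175 = 1.658 m/s
v_mean = 0.86 × 1.658 = 1.426 m/s
Q = A × v_mean = 20.9 × 1.426 = 29.81 m³/s

29.8 m³/s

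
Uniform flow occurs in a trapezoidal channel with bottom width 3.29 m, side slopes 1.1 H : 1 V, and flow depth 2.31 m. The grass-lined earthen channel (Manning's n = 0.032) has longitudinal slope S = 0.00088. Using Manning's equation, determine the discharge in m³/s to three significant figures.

15.1 m³/s

A = (b + z·y)·y = (3.29 + 1.1×2.31)×2.31 = 13.47 m²
P = b + 2y√(1+z²) = 3.29 + 2×2.31×√(1+1.1²) = 10.16 m
R = A/P = 13.47/10.16 = 1.326 m
Q = (1/n)·A·R^(2/3)·S^(1/2) = (1/0.032) × 13.47 × 1.326^(2/3) × 0.00088^(1/2) = 15.07 m³/s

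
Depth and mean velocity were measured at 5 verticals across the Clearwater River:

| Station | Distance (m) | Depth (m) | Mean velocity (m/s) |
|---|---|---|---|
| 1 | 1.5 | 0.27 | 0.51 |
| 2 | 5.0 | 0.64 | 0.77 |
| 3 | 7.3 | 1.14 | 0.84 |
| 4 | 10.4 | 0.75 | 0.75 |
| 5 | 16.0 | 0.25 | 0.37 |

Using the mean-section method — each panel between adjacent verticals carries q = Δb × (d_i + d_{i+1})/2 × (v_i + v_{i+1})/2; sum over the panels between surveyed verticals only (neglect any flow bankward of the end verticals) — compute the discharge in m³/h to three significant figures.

23600 m³/h

Panel 1-2: Δb = 3.5 m, d̄ = (0.27+0.64)/2 = 0.455, v̄ = (0.51+0.77)/2 = 0.64 → q = 3.5×0.455×0.64 = 1.019 m³/s
Panel 2-3: Δb = 2.3 m, d̄ = (0.64+1.14)/2 = 0.89, v̄ = (0.77+0.84)/2 = 0.805 → q = 2.3×0.89×0.805 = 1.648 m³/s
Panel 3-4: Δb = 3.1 m, d̄ = (1.14+0.75)/2 = 0.945, v̄ = (0.84+0.75)/2 = 0.795 → q = 3.1×0.945×0.795 = 2.329 m³/s
Panel 4-5: Δb = 5.6 m, d̄ = (0.75+0.25)/2 = 0.5, v̄ = (0.75+0.37)/2 = 0.56 → q = 5.6×0.5×0.56 = 1.568 m³/s
Q = Σ q = 6.564 m³/s
= 6.564 × 3600 = 23630 m³/h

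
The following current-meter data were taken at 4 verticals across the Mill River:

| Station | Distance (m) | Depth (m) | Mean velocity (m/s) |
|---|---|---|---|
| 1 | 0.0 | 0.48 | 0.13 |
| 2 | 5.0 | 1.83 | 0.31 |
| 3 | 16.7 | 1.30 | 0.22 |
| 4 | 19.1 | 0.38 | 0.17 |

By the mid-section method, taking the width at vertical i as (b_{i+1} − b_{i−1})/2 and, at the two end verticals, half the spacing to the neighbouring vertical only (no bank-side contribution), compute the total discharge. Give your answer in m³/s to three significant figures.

6.99 m³/s

w_1 = (5.0 − 0.0)/2 = 2.5 m; q_1 = 0.13 × 0.48 × 2.5 = 0.1560 m³/s
w_2 = (16.7 − 0.0)/2 = 8.35 m; q_2 = 0.31 × 1.83 × 8.35 = 4.737 m³/s
w_3 = (19.1 − 5.0)/2 = 7.05 m; q_3 = 0.22 × 1.30 × 7.05 = 2.016 m³/s
w_4 = (19.1 − 16.7)/2 = 1.2 m; q_4 = 0.17 × 0.38 × 1.2 = 0.07752 m³/s
Q = Σ qᵢ = 6.987 m³/s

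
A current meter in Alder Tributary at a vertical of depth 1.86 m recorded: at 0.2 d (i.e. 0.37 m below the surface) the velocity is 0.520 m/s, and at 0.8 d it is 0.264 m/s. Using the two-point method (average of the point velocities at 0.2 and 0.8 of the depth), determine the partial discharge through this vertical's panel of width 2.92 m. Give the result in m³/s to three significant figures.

v̄ = (0.520 + 0.264) / 2 = 0.3920 m/s
q = v̄ × d × w = 0.3920 × 1.86 × 2.92 = 2.129 m³/s

2.13 m³/s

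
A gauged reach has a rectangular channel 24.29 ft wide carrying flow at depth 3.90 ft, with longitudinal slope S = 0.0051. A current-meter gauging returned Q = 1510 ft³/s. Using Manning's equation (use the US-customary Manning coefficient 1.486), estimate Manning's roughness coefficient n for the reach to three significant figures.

A = b·y = 24.29 × 3.90 = 94.73 ft²
P = b + 2y = 24.29 + 2×3.90 = 32.09 ft
R = A/P = 94.73/32.09 = 2.952 ft
n = (1.486/Q)·A·R^(2/3)·S^(1/2) = (1.486/1510) × 94.73 × 2.058 × 0.07141 = 0.01370

0.0137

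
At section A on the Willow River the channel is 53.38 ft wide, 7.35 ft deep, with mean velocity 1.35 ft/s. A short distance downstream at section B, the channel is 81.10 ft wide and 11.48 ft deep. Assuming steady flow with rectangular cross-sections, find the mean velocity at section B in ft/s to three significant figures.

0.569 ft/s

Q = A₁V₁ = (53.38×7.35) × 1.35 = 529.7 ft³/s
A₂ = 81.10 × 11.48 = 931.0 ft²
V₂ = Q/A₂ = 529.7/931.0 = 0.5689 ft/s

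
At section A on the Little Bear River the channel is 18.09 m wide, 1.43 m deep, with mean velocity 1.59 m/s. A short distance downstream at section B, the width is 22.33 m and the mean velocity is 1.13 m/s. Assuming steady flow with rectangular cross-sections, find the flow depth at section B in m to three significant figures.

1.63 m

Q = A₁V₁ = (18.09×1.43) × 1.59 = 41.13 m³/s
d₂ = Q/(b₂ V₂) = 41.13/(22.33×1.13) = 1.630 m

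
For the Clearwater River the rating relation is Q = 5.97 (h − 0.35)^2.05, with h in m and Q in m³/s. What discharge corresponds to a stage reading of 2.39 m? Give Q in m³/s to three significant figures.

Q = 5.97 × (2.39 − 0.35)^2.05 = 5.97 × 2.04^2.05 = 25.75 m³/s

25.7 m³/s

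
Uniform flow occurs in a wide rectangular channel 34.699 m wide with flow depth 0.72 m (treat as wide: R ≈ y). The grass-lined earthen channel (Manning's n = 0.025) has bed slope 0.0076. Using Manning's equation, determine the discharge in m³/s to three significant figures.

70.0 m³/s

A = b·y = 34.699 × 0.72 = 24.98 m²
Wide channel: R ≈ y = 0.72 m
Q = (1/n)·A·R^(2/3)·S^(1/2) = (1/0.025) × 24.98 × 0.7200^(2/3) × 0.0076^(1/2) = 69.98 m³/s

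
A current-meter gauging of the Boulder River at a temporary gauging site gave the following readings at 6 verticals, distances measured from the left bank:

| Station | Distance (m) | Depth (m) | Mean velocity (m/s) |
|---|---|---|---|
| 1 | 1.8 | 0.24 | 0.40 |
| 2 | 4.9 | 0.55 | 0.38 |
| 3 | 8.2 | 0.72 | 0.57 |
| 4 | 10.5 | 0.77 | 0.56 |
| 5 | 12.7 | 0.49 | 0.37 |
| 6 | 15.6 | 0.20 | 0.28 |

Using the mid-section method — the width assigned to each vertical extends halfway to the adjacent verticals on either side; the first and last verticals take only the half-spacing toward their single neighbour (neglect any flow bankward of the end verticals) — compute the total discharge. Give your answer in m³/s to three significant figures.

w_1 = (4.9 − 1.8)/2 = 1.55 m; q_1 = 0.40 × 0.24 × 1.55 = 0.1488 m³/s
w_2 = (8.2 − 1.8)/2 = 3.2 m; q_2 = 0.38 × 0.55 × 3.2 = 0.6688 m³/s
w_3 = (10.5 − 4.9)/2 = 2.8 m; q_3 = 0.57 × 0.72 × 2.8 = 1.149 m³/s
w_4 = (12.7 − 8.2)/2 = 2.25 m; q_4 = 0.56 × 0.77 × 2.25 = 0.9702 m³/s
w_5 = (15.6 − 10.5)/2 = 2.55 m; q_5 = 0.37 × 0.49 × 2.55 = 0.4623 m³/s
w_6 = (15.6 − 12.7)/2 = 1.45 m; q_6 = 0.28 × 0.20 × 1.45 = 0.08120 m³/s
Q = Σ qᵢ = 3.480 m³/s

3.48 m³/s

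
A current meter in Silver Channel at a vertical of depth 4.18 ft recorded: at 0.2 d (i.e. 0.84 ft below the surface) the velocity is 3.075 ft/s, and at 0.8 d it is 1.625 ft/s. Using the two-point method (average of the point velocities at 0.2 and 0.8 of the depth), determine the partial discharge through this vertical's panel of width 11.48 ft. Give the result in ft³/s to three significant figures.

113 ft³/s

v̄ = (3.075 + 1.625) / 2 = 2.350 ft/s
q = v̄ × d × w = 2.350 × 4.18 × 11.48 = 112.8 ft³/s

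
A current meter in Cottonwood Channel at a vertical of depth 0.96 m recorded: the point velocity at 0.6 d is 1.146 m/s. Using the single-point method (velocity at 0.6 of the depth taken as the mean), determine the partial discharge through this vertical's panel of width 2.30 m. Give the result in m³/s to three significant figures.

2.53 m³/s

v̄ = v₀.₆ = 1.146 m/s
q = v̄ × d × w = 1.146 × 0.96 × 2.30 = 2.530 m³/s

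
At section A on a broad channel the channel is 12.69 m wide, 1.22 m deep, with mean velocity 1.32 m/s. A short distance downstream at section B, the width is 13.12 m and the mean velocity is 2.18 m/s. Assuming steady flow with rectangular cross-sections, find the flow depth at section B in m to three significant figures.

0.715 m

Q = A₁V₁ = (12.69×1.22) × 1.32 = 20.44 m³/s
d₂ = Q/(b₂ V₂) = 20.44/(13.12×2.18) = 0.7145 m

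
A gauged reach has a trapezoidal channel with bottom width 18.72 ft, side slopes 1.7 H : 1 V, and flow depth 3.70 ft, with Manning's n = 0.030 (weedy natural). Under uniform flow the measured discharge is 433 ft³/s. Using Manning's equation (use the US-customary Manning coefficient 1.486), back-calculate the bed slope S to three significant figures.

0.00229

A = (b + z·y)·y = (18.72 + 1.7×3.70)×3.70 = 92.54 ft²
P = b + 2y√(1+z²) = 18.72 + 2×3.70×√(1+1.7²) = 33.32 ft
R = A/P = 92.54/33.32 = 2.778 ft
S = (Q·n / (1.486·A·R^(2/3)))² = (433×0.030 / (1.486×92.54×1.976))² = 0.002286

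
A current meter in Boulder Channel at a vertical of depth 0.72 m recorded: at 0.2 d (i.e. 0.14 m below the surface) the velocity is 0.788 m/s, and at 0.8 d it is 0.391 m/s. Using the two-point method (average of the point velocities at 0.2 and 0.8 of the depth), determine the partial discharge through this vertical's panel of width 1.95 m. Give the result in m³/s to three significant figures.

0.828 m³/s

v̄ = (0.788 + 0.391) / 2 = 0.5895 m/s
q = v̄ × d × w = 0.5895 × 0.72 × 1.95 = 0.8277 m³/s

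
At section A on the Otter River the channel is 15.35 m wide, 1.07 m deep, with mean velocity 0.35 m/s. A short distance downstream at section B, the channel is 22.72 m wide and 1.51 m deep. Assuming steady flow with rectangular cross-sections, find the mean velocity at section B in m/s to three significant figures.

0.168 m/s

Q = A₁V₁ = (15.35×1.07) × 0.35 = 5.749 m³/s
A₂ = 22.72 × 1.51 = 34.31 m²
V₂ = Q/A₂ = 5.749/34.31 = 0.1676 m/s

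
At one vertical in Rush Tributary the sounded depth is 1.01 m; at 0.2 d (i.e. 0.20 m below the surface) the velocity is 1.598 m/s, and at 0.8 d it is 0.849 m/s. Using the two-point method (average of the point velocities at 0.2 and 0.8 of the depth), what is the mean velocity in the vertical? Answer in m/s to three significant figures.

1.22 m/s

v̄ = (1.598 + 0.849) / 2 = 1.224 m/s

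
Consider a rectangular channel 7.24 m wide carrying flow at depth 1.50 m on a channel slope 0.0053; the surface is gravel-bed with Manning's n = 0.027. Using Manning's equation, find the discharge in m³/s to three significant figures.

30.5 m³/s

A = b·y = 7.24 × 1.50 = 10.86 m²
P = b + 2y = 7.24 + 2×1.50 = 10.24 m
R = A/P = 10.86/10.24 = 1.061 m
Q = (1/n)·A·R^(2/3)·S^(1/2) = (1/0.027) × 10.86 × 1.061^(2/3) × 0.0053^(1/2) = 30.45 m³/s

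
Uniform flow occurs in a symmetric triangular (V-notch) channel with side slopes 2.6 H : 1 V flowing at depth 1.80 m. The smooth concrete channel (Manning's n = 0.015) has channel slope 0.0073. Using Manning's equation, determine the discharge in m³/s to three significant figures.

42.7 m³/s

A = z·y² = 2.6×1.80² = 8.424 m²
P = 2y√(1+z²) = 2×1.80×√(1+2.6²) = 10.03 m
R = A/P = 8.424/10.03 = 0.8400 m
Q = (1/n)·A·R^(2/3)·S^(1/2) = (1/0.015) × 8.424 × 0.8400^(2/3) × 0.0073^(1/2) = 42.72 m³/s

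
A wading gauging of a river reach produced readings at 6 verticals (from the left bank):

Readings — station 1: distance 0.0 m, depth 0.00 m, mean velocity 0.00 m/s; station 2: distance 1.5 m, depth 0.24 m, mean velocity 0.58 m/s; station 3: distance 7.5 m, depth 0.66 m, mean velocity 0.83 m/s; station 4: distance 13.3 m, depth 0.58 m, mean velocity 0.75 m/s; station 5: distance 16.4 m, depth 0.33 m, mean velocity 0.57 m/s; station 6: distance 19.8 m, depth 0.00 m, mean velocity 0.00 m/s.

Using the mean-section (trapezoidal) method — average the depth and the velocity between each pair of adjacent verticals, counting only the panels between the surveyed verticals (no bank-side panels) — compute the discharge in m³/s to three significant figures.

5.89 m³/s

Panel 1-2: Δb = 1.5 m, d̄ = (0.00+0.24)/2 = 0.12, v̄ = (0.00+0.58)/2 = 0.29 → q = 1.5×0.12×0.29 = 0.05220 m³/s
Panel 2-3: Δb = 6 m, d̄ = (0.24+0.66)/2 = 0.45, v̄ = (0.58+0.83)/2 = 0.705 → q = 6×0.45×0.705 = 1.904 m³/s
Panel 3-4: Δb = 5.8 m, d̄ = (0.66+0.58)/2 = 0.62, v̄ = (0.83+0.75)/2 = 0.79 → q = 5.8×0.62×0.79 = 2.841 m³/s
Panel 4-5: Δb = 3.1 m, d̄ = (0.58+0.33)/2 = 0.455, v̄ = (0.75+0.57)/2 = 0.66 → q = 3.1×0.455×0.66 = 0.9309 m³/s
Panel 5-6: Δb = 3.4 m, d̄ = (0.33+0.00)/2 = 0.165, v̄ = (0.57+0.00)/2 = 0.285 → q = 3.4×0.165×0.285 = 0.1599 m³/s
Q = Σ q = 5.887 m³/s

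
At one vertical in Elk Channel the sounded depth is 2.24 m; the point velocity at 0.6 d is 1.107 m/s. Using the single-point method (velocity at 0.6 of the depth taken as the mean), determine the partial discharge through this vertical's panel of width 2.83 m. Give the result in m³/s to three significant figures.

v̄ = v₀.₆ = 1.107 m/s
q = v̄ × d × w = 1.107 × 2.24 × 2.83 = 7.017 m³/s

7.02 m³/s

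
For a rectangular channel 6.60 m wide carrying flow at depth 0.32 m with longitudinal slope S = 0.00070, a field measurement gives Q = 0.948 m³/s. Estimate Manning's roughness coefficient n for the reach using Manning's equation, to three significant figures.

0.0259

A = b·y = 6.60 × 0.32 = 2.112 m²
P = b + 2y = 6.60 + 2×0.32 = 7.240 m
R = A/P = 2.112/7.240 = 0.2917 m
n = (1/Q)·A·R^(2/3)·S^(1/2) = (1/0.948) × 2.112 × 0.4398 × 0.02646 = 0.02593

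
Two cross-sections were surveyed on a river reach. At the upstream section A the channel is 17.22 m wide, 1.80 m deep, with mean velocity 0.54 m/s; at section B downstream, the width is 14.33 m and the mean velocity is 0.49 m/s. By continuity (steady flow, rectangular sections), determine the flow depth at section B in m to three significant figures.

Q = A₁V₁ = (17.22×1.80) × 0.54 = 16.74 m³/s
d₂ = Q/(b₂ V₂) = 16.74/(14.33×0.49) = 2.384 m

2.38 m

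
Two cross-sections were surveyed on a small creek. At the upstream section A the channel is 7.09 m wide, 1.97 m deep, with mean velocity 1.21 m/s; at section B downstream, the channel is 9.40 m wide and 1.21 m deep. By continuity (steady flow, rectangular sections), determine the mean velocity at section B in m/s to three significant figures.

Q = A₁V₁ = (7.09×1.97) × 1.21 = 16.90 m³/s
A₂ = 9.40 × 1.21 = 11.37 m²
V₂ = Q/A₂ = 16.90/11.37 = 1.486 m/s

1.49 m/s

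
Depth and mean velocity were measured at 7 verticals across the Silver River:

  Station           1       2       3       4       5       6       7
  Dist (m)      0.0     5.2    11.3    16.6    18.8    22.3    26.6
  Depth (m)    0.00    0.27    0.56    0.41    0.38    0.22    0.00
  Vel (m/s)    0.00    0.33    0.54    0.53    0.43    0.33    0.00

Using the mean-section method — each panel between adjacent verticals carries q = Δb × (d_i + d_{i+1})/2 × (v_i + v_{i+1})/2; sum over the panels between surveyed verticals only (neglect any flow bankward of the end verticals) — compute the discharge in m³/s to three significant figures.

Panel 1-2: Δb = 5.2 m, d̄ = (0.00+0.27)/2 = 0.135, v̄ = (0.00+0.33)/2 = 0.165 → q = 5.2×0.135×0.165 = 0.1158 m³/s
Panel 2-3: Δb = 6.1 m, d̄ = (0.27+0.56)/2 = 0.415, v̄ = (0.33+0.54)/2 = 0.435 → q = 6.1×0.415×0.435 = 1.101 m³/s
Panel 3-4: Δb = 5.3 m, d̄ = (0.56+0.41)/2 = 0.485, v̄ = (0.54+0.53)/2 = 0.535 → q = 5.3×0.485×0.535 = 1.375 m³/s
Panel 4-5: Δb = 2.2 m, d̄ = (0.41+0.38)/2 = 0.395, v̄ = (0.53+0.43)/2 = 0.48 → q = 2.2×0.395×0.48 = 0.4171 m³/s
Panel 5-6: Δb = 3.5 m, d̄ = (0.38+0.22)/2 = 0.3, v̄ = (0.43+0.33)/2 = 0.38 → q = 3.5×0.3×0.38 = 0.3990 m³/s
Panel 6-7: Δb = 4.3 m, d̄ = (0.22+0.00)/2 = 0.11, v̄ = (0.33+0.00)/2 = 0.165 → q = 4.3×0.11×0.165 = 0.07805 m³/s
Q = Σ q = 3.486 m³/s

3.49 m³/s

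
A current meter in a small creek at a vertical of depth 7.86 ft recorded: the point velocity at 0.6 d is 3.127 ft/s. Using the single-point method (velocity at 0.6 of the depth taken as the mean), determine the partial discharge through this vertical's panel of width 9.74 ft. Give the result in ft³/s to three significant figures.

v̄ = v₀.₆ = 3.127 ft/s
q = v̄ × d × w = 3.127 × 7.86 × 9.74 = 239.4 ft³/s

239 ft³/s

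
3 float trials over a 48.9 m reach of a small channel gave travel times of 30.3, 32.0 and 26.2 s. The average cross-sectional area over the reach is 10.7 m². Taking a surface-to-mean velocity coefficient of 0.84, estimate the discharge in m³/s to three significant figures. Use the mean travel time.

14.9 m³/s

t̄ = (30.3 + 32.0 + 26.2) / 3 = 29.5 s
v_surface = L / t̄ = 48.9 / 29.5 = 1.658 m/s
v_mean = 0.84 × 1.658 = 1.392 m/s
Q = A × v_mean = 10.7 × 1.392 = 14.90 m³/s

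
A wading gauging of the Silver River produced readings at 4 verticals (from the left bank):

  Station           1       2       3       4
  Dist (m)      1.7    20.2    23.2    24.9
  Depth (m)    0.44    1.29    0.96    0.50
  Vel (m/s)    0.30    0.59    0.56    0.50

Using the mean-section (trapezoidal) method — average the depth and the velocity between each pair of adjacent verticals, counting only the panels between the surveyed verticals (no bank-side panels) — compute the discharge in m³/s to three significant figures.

9.72 m³/s

Panel 1-2: Δb = 18.5 m, d̄ = (0.44+1.29)/2 = 0.865, v̄ = (0.30+0.59)/2 = 0.445 → q = 18.5×0.865×0.445 = 7.121 m³/s
Panel 2-3: Δb = 3 m, d̄ = (1.29+0.96)/2 = 1.125, v̄ = (0.59+0.56)/2 = 0.575 → q = 3×1.125×0.575 = 1.941 m³/s
Panel 3-4: Δb = 1.7 m, d̄ = (0.96+0.50)/2 = 0.73, v̄ = (0.56+0.50)/2 = 0.53 → q = 1.7×0.73×0.53 = 0.6577 m³/s
Q = Σ q = 9.719 m³/s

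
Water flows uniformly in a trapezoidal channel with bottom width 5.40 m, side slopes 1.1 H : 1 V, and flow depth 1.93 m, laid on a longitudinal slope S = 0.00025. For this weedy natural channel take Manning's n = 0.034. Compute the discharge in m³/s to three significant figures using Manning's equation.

8.06 m³/s

A = (b + z·y)·y = (5.40 + 1.1×1.93)×1.93 = 14.52 m²
P = b + 2y√(1+z²) = 5.40 + 2×1.93×√(1+1.1²) = 11.14 m
R = A/P = 14.52/11.14 = 1.304 m
Q = (1/n)·A·R^(2/3)·S^(1/2) = (1/0.034) × 14.52 × 1.304^(2/3) × 0.00025^(1/2) = 8.057 m³/s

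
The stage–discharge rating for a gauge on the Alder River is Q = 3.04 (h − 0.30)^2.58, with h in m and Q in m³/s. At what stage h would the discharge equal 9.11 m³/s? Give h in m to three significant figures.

h − h₀ = (Q/C)^(1/b) = (9.11/3.04)^(1/2.58) = 1.530 m
h = 0.30 + 1.530 = 1.830 m

1.83 m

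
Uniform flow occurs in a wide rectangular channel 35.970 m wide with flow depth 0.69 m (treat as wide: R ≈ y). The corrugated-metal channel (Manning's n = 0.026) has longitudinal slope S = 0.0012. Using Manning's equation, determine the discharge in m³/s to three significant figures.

A = b·y = 35.970 × 0.69 = 24.82 m²
Wide channel: R ≈ y = 0.69 m
Q = (1/n)·A·R^(2/3)·S^(1/2) = (1/0.026) × 24.82 × 0.6900^(2/3) × 0.0012^(1/2) = 25.82 m³/s

25.8 m³/s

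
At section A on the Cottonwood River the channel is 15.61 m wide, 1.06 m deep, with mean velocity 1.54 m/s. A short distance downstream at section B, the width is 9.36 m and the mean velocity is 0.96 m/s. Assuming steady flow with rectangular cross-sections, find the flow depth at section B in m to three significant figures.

Q = A₁V₁ = (15.61×1.06) × 1.54 = 25.48 m³/s
d₂ = Q/(b₂ V₂) = 25.48/(9.36×0.96) = 2.836 m

2.84 m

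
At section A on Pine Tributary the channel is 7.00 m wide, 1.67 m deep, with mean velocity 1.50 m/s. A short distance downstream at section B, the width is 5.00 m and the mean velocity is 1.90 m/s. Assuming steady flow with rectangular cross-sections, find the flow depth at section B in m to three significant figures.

Q = A₁V₁ = (7.00×1.67) × 1.50 = 17.54 m³/s
d₂ = Q/(b₂ V₂) = 17.54/(5.00×1.90) = 1.846 m

1.85 m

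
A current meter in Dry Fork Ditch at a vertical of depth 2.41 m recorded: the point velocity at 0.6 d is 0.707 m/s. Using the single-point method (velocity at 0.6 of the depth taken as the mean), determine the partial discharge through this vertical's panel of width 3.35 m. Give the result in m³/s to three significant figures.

v̄ = v₀.₆ = 0.707 m/s
q = v̄ × d × w = 0.7070 × 2.41 × 3.35 = 5.708 m³/s

5.71 m³/s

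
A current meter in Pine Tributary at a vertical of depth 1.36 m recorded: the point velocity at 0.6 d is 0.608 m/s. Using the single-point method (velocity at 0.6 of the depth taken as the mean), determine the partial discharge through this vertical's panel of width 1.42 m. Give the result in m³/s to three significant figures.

v̄ = v₀.₆ = 0.608 m/s
q = v̄ × d × w = 0.6080 × 1.36 × 1.42 = 1.174 m³/s

1.17 m³/s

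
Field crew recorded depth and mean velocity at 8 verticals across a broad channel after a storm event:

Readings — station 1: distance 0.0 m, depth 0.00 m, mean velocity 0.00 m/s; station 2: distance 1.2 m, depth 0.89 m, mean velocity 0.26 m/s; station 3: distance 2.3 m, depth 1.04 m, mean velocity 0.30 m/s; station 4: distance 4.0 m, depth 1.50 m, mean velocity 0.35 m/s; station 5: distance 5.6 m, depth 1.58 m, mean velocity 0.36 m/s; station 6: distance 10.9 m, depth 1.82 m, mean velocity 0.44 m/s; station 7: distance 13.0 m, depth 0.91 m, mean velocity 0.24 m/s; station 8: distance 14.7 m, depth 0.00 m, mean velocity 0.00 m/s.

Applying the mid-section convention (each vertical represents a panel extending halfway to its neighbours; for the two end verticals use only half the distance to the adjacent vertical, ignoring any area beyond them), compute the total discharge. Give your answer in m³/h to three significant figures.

24900 m³/h

w_2 = (2.3 − 0.0)/2 = 1.15 m; q_2 = 0.26 × 0.89 × 1.15 = 0.2661 m³/s
w_3 = (4.0 − 1.2)/2 = 1.4 m; q_3 = 0.30 × 1.04 × 1.4 = 0.4368 m³/s
w_4 = (5.6 − 2.3)/2 = 1.65 m; q_4 = 0.35 × 1.50 × 1.65 = 0.8663 m³/s
w_5 = (10.9 − 4.0)/2 = 3.45 m; q_5 = 0.36 × 1.58 × 3.45 = 1.962 m³/s
w_6 = (13.0 − 5.6)/2 = 3.7 m; q_6 = 0.44 × 1.82 × 3.7 = 2.963 m³/s
w_7 = (14.7 − 10.9)/2 = 1.9 m; q_7 = 0.24 × 0.91 × 1.9 = 0.4150 m³/s
Stations 1, 8 contribute zero (depth or velocity is 0).
Q = Σ qᵢ = 6.909 m³/s
= 6.909 × 3600 = 24870 m³/h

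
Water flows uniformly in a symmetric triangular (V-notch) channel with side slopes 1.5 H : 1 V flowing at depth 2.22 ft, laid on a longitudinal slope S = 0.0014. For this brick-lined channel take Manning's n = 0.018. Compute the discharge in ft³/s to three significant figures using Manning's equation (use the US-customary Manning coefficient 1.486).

21.7 ft³/s

A = z·y² = 1.5×2.22² = 7.393 ft²
P = 2y√(1+z²) = 2×2.22×√(1+1.5²) = 8.004 ft
R = A/P = 7.393/8.004 = 0.9236 ft
Q = (1.486/n)·A·R^(2/3)·S^(1/2) = (1.486/0.018) × 7.393 × 0.9236^(2/3) × 0.0014^(1/2) = 21.66 ft³/s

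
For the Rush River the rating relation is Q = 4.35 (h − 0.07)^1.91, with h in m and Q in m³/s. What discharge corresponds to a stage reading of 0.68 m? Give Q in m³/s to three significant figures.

1.69 m³/s

Q = 4.35 × (0.68 − 0.07)^1.91 = 4.35 × 0.61^1.91 = 1.692 m³/s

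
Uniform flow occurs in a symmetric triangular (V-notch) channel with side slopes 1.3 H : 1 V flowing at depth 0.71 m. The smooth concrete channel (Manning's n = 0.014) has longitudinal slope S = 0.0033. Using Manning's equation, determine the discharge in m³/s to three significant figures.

1.15 m³/s

A = z·y² = 1.3×0.71² = 0.6553 m²
P = 2y√(1+z²) = 2×0.71×√(1+1.3²) = 2.329 m
R = A/P = 0.6553/2.329 = 0.2814 m
Q = (1/n)·A·R^(2/3)·S^(1/2) = (1/0.014) × 0.6553 × 0.2814^(2/3) × 0.0033^(1/2) = 1.155 m³/s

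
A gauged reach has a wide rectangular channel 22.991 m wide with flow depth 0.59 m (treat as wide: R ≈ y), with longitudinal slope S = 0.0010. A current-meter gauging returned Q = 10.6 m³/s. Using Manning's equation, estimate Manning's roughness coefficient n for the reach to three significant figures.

A = b·y = 22.991 × 0.59 = 13.56 m²
Wide channel: R ≈ y = 0.59 m
n = (1/Q)·A·R^(2/3)·S^(1/2) = (1/10.6) × 13.56 × 0.7035 × 0.03162 = 0.02847

0.0285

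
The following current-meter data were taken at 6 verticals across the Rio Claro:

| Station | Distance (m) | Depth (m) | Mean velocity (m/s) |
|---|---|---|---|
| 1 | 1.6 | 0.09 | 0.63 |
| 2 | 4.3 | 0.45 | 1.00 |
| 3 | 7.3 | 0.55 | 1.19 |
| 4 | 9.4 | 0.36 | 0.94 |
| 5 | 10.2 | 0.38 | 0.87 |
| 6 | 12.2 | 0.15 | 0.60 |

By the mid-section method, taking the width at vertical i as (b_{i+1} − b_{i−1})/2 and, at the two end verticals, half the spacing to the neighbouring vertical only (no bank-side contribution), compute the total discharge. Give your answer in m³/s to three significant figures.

w_1 = (4.3 − 1.6)/2 = 1.35 m; q_1 = 0.63 × 0.09 × 1.35 = 0.07655 m³/s
w_2 = (7.3 − 1.6)/2 = 2.85 m; q_2 = 1.00 × 0.45 × 2.85 = 1.283 m³/s
w_3 = (9.4 − 4.3)/2 = 2.55 m; q_3 = 1.19 × 0.55 × 2.55 = 1.669 m³/s
w_4 = (10.2 − 7.3)/2 = 1.45 m; q_4 = 0.94 × 0.36 × 1.45 = 0.4907 m³/s
w_5 = (12.2 − 9.4)/2 = 1.4 m; q_5 = 0.87 × 0.38 × 1.4 = 0.4628 m³/s
w_6 = (12.2 − 10.2)/2 = 1 m; q_6 = 0.60 × 0.15 × 1 = 0.09000 m³/s
Q = Σ qᵢ = 4.072 m³/s

4.07 m³/s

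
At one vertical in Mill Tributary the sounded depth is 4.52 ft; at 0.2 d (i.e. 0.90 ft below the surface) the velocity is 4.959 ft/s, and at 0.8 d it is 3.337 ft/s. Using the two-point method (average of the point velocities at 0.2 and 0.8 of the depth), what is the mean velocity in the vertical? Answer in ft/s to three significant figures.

v̄ = (4.959 + 3.337) / 2 = 4.148 ft/s

4.15 ft/s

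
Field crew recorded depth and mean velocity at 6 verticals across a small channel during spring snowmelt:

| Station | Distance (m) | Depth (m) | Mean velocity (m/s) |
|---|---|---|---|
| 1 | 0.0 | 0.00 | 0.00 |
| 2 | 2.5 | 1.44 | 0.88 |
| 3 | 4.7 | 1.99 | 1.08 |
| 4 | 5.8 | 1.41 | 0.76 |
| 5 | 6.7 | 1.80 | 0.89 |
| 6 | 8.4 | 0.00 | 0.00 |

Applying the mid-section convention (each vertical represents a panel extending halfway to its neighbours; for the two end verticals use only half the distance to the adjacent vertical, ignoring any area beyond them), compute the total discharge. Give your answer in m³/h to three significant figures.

34800 m³/h

w_2 = (4.7 − 0.0)/2 = 2.35 m; q_2 = 0.88 × 1.44 × 2.35 = 2.978 m³/s
w_3 = (5.8 − 2.5)/2 = 1.65 m; q_3 = 1.08 × 1.99 × 1.65 = 3.546 m³/s
w_4 = (6.7 − 4.7)/2 = 1 m; q_4 = 0.76 × 1.41 × 1 = 1.072 m³/s
w_5 = (8.4 − 5.8)/2 = 1.3 m; q_5 = 0.89 × 1.80 × 1.3 = 2.083 m³/s
Stations 1, 6 contribute zero (depth or velocity is 0).
Q = Σ qᵢ = 9.678 m³/s
= 9.678 × 3600 = 34840 m³/h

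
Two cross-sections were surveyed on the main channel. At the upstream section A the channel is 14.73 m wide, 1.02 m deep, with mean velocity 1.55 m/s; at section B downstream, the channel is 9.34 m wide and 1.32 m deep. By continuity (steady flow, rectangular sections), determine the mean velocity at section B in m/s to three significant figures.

Q = A₁V₁ = (14.73×1.02) × 1.55 = 23.29 m³/s
A₂ = 9.34 × 1.32 = 12.33 m²
V₂ = Q/A₂ = 23.29/12.33 = 1.889 m/s

1.89 m/s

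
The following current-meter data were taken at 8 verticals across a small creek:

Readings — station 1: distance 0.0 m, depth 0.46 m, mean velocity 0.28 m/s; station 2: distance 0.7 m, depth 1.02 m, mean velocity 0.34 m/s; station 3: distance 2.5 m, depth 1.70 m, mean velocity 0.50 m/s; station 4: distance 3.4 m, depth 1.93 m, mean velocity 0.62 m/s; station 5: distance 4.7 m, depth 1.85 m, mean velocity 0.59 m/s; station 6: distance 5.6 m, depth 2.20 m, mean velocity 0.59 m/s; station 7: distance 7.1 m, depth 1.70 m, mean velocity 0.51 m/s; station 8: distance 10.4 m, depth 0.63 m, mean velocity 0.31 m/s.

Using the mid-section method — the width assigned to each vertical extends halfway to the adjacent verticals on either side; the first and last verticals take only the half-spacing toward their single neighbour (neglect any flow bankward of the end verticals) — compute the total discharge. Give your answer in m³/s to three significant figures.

8.10 m³/s

w_1 = (0.7 − 0.0)/2 = 0.35 m; q_1 = 0.28 × 0.46 × 0.35 = 0.04508 m³/s
w_2 = (2.5 − 0.0)/2 = 1.25 m; q_2 = 0.34 × 1.02 × 1.25 = 0.4335 m³/s
w_3 = (3.4 − 0.7)/2 = 1.35 m; q_3 = 0.50 × 1.70 × 1.35 = 1.148 m³/s
w_4 = (4.7 − 2.5)/2 = 1.1 m; q_4 = 0.62 × 1.93 × 1.1 = 1.316 m³/s
w_5 = (5.6 − 3.4)/2 = 1.1 m; q_5 = 0.59 × 1.85 × 1.1 = 1.201 m³/s
w_6 = (7.1 − 4.7)/2 = 1.2 m; q_6 = 0.59 × 2.20 × 1.2 = 1.558 m³/s
w_7 = (10.4 − 5.6)/2 = 2.4 m; q_7 = 0.51 × 1.70 × 2.4 = 2.081 m³/s
w_8 = (10.4 − 7.1)/2 = 1.65 m; q_8 = 0.31 × 0.63 × 1.65 = 0.3222 m³/s
Q = Σ qᵢ = 8.104 m³/s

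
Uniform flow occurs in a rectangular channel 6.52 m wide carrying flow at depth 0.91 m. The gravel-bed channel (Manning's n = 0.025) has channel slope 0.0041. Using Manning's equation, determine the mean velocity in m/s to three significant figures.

A = b·y = 6.52 × 0.91 = 5.933 m²
P = b + 2y = 6.52 + 2×0.91 = 8.340 m
R = A/P = 5.933/8.340 = 0.7114 m
Q = (1/n)·A·R^(2/3)·S^(1/2) = (1/0.025) × 5.933 × 0.7114^(2/3) × 0.0041^(1/2) = 12.11 m³/s
V = Q/A = 12.11/5.933 = 2.041 m/s

2.04 m/s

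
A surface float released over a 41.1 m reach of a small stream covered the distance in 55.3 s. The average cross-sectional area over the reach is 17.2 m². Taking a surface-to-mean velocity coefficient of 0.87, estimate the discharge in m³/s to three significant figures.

11.1 m³/s

v_surface = L / t̄ = 41.1 / 55.3 = 0.7432 m/s
v_mean = 0.87 × 0.7432 = 0.6466 m/s
Q = A × v_mean = 17.2 × 0.6466 = 11.12 m³/s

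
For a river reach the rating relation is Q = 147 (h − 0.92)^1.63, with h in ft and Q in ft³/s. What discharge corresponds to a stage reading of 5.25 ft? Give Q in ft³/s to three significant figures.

1600 ft³/s

Q = 147 × (5.25 − 0.92)^1.63 = 147 × 4.33^1.63 = 1602 ft³/s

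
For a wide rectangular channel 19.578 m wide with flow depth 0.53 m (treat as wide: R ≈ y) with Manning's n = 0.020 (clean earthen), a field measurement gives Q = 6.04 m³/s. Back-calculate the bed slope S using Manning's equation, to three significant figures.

A = b·y = 19.578 × 0.53 = 10.38 m²
Wide channel: R ≈ y = 0.53 m
S = (Q·n / (1·A·R^(2/3)))² = (6.04×0.020 / (1×10.38×0.6549))² = 0.0003160

0.000316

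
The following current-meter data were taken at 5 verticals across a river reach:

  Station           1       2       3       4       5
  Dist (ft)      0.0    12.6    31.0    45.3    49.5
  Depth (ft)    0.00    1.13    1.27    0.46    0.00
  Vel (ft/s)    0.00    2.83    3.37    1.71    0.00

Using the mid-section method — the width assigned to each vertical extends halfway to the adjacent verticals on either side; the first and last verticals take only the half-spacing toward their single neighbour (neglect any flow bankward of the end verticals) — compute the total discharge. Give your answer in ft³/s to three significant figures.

w_2 = (31.0 − 0.0)/2 = 15.5 ft; q_2 = 2.83 × 1.13 × 15.5 = 49.57 ft³/s
w_3 = (45.3 − 12.6)/2 = 16.35 ft; q_3 = 3.37 × 1.27 × 16.35 = 69.98 ft³/s
w_4 = (49.5 − 31.0)/2 = 9.25 ft; q_4 = 1.71 × 0.46 × 9.25 = 7.276 ft³/s
Stations 1, 5 contribute zero (depth or velocity is 0).
Q = Σ qᵢ = 126.8 ft³/s

127 ft³/s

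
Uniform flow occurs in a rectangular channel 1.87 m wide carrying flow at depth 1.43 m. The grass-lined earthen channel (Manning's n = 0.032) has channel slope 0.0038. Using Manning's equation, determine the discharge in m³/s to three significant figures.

A = b·y = 1.87 × 1.43 = 2.674 m²
P = b + 2y = 1.87 + 2×1.43 = 4.730 m
R = A/P = 2.674/4.730 = 0.5653 m
Q = (1/n)·A·R^(2/3)·S^(1/2) = (1/0.032) × 2.674 × 0.5653^(2/3) × 0.0038^(1/2) = 3.522 m³/s

3.52 m³/s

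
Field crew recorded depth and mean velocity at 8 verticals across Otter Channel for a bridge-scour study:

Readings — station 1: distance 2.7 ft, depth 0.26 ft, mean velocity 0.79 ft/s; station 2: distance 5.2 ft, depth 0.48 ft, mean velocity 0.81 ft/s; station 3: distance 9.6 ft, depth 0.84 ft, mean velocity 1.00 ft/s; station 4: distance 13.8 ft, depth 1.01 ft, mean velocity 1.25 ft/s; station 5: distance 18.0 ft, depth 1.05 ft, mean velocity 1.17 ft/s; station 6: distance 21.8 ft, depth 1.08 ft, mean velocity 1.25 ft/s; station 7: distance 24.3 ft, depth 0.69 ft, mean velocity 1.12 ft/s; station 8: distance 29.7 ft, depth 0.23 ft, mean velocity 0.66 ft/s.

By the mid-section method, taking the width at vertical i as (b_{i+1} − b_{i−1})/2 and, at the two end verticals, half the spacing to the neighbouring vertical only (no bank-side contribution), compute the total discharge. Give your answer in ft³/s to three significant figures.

23.1 ft³/s

w_1 = (5.2 − 2.7)/2 = 1.25 ft; q_1 = 0.79 × 0.26 × 1.25 = 0.2568 ft³/s
w_2 = (9.6 − 2.7)/2 = 3.45 ft; q_2 = 0.81 × 0.48 × 3.45 = 1.341 ft³/s
w_3 = (13.8 − 5.2)/2 = 4.3 ft; q_3 = 1.00 × 0.84 × 4.3 = 3.612 ft³/s
w_4 = (18.0 − 9.6)/2 = 4.2 ft; q_4 = 1.25 × 1.01 × 4.2 = 5.303 ft³/s
w_5 = (21.8 − 13.8)/2 = 4 ft; q_5 = 1.17 × 1.05 × 4 = 4.914 ft³/s
w_6 = (24.3 − 18.0)/2 = 3.15 ft; q_6 = 1.25 × 1.08 × 3.15 = 4.253 ft³/s
w_7 = (29.7 − 21.8)/2 = 3.95 ft; q_7 = 1.12 × 0.69 × 3.95 = 3.053 ft³/s
w_8 = (29.7 − 24.3)/2 = 2.7 ft; q_8 = 0.66 × 0.23 × 2.7 = 0.4099 ft³/s
Q = Σ qᵢ = 23.14 ft³/s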